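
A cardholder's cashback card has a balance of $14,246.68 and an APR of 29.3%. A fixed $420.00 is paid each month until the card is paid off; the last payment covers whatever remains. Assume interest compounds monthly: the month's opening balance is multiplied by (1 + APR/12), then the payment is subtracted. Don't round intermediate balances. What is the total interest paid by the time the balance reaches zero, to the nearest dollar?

Monthly rate r = 29.3%/12 = 2.44167% = 0.0244167.
Payoff takes n = ⌈−ln(1 − rB₀/P)/ln(1+r)⌉ = ⌈73.025⌉ = 74 payments; the last is $10.44.
Total paid = 73·$420.00 + $10.44 = $30,670.44.
Total interest = total paid − principal = $30,670.44 − $14,246.68 = $16,423.76.

$16,424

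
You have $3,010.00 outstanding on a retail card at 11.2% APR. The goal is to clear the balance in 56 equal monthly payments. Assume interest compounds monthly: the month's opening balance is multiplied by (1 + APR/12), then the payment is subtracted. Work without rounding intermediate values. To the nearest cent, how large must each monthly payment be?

$69.26

Monthly rate r = 11.2%/12 = 0.933333% = 0.00933333.
Level-payment amortization: P = B₀·r / (1 − (1+r)^(−n)) = 3010.00·0.00933333 / (1 − 1.00933^(−56)).
Denominator 1 − (1+r)^(−56) = 0.405623681.
P = 28.0933 / 0.405623681 ≈ 69.26.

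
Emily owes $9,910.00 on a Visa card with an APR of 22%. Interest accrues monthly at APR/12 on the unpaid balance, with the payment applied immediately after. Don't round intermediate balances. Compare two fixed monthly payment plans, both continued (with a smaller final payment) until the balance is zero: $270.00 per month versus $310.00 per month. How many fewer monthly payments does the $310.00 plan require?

13 fewer payments

Monthly rate r = 22%/12 = 1.83333% = 0.0183333.
At $270.00/mo: n = ⌈−ln(1 − rB₀/P)/ln(1+r)⌉ = 62 payments (last $138.64); total interest = total paid − $9,910.00 = $6,698.64.
At $310.00/mo: 49 payments (last $172.02); total interest $5,142.02.
Payments saved = 62 − 49 = 13.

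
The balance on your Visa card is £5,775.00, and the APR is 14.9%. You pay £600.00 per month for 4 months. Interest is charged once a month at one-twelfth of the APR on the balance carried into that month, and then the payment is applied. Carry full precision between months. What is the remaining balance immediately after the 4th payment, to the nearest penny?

Monthly rate r = 14.9%/12 = 1.24167% = 0.0124167.
Each month: B ← B·(1+r) − £600.00.
Month 1: interest £71.71; balance after payment £5,246.71.
Month 2: interest £65.15; balance after payment £4,711.85.
Month 3: interest £58.51; balance after payment £4,170.36.
Month 4: interest £51.78; balance after payment £3,622.14.

£3,622.14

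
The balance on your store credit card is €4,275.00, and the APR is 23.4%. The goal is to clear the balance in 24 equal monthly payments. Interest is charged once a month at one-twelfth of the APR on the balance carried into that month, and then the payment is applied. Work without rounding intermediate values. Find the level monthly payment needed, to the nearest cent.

Monthly rate r = 23.4%/12 = 1.95% = 0.0195.
Level-payment amortization: P = B₀·r / (1 − (1+r)^(−n)) = 4275.00·0.0195 / (1 − 1.0195^(−24)).
Denominator 1 − (1+r)^(−24) = 0.370919132.
P = 83.3625 / 0.370919132 ≈ 224.75.

€224.75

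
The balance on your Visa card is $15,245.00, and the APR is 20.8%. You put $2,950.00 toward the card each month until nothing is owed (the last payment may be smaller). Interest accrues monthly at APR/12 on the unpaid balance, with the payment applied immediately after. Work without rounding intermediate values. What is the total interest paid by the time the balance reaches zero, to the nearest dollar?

Monthly rate r = 20.8%/12 = 1.73333% = 0.0173333.
Payoff takes n = ⌈−ln(1 − rB₀/P)/ln(1+r)⌉ = ⌈5.461⌉ = 6 payments; the last is $1,365.83.
Total paid = 5·$2,950.00 + $1,365.83 = $16,115.83.
Total interest = total paid − principal = $16,115.83 − $15,245.00 = $870.83.

$871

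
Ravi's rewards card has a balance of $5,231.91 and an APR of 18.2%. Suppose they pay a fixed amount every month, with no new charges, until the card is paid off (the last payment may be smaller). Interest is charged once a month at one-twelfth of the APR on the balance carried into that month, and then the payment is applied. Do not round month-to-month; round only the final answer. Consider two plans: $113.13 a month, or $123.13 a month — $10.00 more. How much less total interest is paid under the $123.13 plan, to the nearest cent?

$625.30

Monthly rate r = 18.2%/12 = 1.51667% = 0.0151667.
At $113.13/mo: n = ⌈−ln(1 − rB₀/P)/ln(1+r)⌉ = 81 payments (last $33.72); total interest = total paid − $5,231.91 = $3,852.21.
At $123.13/mo: 69 payments (last $85.98); total interest $3,226.91.
Interest saved = $3,852.21 − $3,226.91 = $625.30.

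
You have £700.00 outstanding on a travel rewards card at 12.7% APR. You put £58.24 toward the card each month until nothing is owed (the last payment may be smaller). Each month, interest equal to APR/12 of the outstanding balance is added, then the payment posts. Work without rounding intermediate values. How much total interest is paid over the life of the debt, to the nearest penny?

Monthly rate r = 12.7%/12 = 1.05833% = 0.0105833.
Payoff takes n = ⌈−ln(1 − rB₀/P)/ln(1+r)⌉ = ⌈12.923⌉ = 13 payments; the last is £53.79.
Total paid = 12·£58.24 + £53.79 = £752.67.
Total interest = total paid − principal = £752.67 − £700.00 = £52.67.

£52.67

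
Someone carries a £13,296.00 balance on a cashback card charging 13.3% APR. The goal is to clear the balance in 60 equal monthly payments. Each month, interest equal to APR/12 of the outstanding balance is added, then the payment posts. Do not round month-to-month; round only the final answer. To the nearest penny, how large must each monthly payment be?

£304.57

Monthly rate r = 13.3%/12 = 1.10833% = 0.0110833.
Level-payment amortization: P = B₀·r / (1 − (1+r)^(−n)) = 13296.00·0.0110833 / (1 − 1.01108^(−60)).
Denominator 1 − (1+r)^(−60) = 0.48384171.
P = 147.364 / 0.48384171 ≈ 304.57.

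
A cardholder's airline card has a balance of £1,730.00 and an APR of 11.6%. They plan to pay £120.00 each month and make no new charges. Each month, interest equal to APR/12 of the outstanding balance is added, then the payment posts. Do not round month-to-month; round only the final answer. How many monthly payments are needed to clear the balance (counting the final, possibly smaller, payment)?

16 months

Monthly rate r = 11.6%/12 = 0.966667% = 0.00966667.
Recurrence: B ← B·(1+r) − £120.00.
Month 1: interest £16.72; balance after payment £1,626.72.
Month 2: interest £15.72; balance after payment £1,522.45.
Closed form: n = −ln(1 − rB₀/P)/ln(1+r) = −ln(0.86064)/ln(1.00967) ≈ 15.600, so the balance reaches zero during payment 16.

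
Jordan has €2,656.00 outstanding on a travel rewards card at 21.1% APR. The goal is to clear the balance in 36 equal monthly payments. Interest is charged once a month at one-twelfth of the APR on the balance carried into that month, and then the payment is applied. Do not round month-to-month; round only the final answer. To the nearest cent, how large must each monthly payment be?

Monthly rate r = 21.1%/12 = 1.75833% = 0.0175833.
Level-payment amortization: P = B₀·r / (1 − (1+r)^(−n)) = 2656.00·0.0175833 / (1 − 1.01758^(−36)).
Denominator 1 − (1+r)^(−36) = 0.46607466.
P = 46.7013 / 0.46607466 ≈ 100.20.

€100.20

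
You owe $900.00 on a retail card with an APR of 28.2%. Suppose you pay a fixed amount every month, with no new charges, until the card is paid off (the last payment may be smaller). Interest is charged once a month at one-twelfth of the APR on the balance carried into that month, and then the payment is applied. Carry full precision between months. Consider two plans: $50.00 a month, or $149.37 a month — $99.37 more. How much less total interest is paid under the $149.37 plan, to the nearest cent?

Monthly rate r = 28.2%/12 = 2.35% = 0.0235.
At $50.00/mo: n = ⌈−ln(1 − rB₀/P)/ln(1+r)⌉ = 24 payments (last $33.85); total interest = total paid − $900.00 = $283.85.
At $149.37/mo: 7 payments (last $86.02); total interest $82.24.
Interest saved = $283.85 − $82.24 = $201.61.

$201.61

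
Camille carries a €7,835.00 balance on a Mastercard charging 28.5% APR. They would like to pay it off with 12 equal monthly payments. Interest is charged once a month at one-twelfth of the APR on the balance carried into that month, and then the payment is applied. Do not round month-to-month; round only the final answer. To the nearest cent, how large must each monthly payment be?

Monthly rate r = 28.5%/12 = 2.375% = 0.02375.
Level-payment amortization: P = B₀·r / (1 − (1+r)^(−n)) = 7835.00·0.02375 / (1 − 1.02375^(−12)).
Denominator 1 − (1+r)^(−12) = 0.245476062.
P = 186.081 / 0.245476062 ≈ 758.04.

€758.04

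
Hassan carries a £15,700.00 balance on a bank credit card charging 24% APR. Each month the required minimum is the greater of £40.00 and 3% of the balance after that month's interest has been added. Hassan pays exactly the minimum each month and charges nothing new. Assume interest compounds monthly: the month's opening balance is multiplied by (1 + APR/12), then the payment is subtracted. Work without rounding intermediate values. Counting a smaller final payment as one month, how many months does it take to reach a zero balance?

Monthly rate r = 24%/12 = 2% = 0.02.
While 3% of the post-interest balance exceeds £40.00, each month B ← (B·(1+r))·(1 − 0.03), i.e. B shrinks by the factor (1+r)·0.97 = 0.9894.
This holds for months 1–234. Entering month 235 the balance is £1,296.96; 3% of the post-interest balance is now below £40.00, so the flat £40.00 minimum applies from here.
From month 235 a fixed £40.00 at rate r clears £1,296.96 in 53 more payments. Total: 234 + 53 = 287 months.

287 months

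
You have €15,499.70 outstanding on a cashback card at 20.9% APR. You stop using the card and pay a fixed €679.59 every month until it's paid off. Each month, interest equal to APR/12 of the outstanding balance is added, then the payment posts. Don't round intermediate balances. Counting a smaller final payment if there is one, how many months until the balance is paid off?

Monthly rate r = 20.9%/12 = 1.74167% = 0.0174167.
Recurrence: B ← B·(1+r) − €679.59.
Month 1: interest €269.95; balance after payment €15,090.06.
Month 2: interest €262.82; balance after payment €14,673.29.
Closed form: n = −ln(1 − rB₀/P)/ln(1+r) = −ln(0.60277)/ln(1.01742) ≈ 29.318, so the balance reaches zero during payment 30.

30 months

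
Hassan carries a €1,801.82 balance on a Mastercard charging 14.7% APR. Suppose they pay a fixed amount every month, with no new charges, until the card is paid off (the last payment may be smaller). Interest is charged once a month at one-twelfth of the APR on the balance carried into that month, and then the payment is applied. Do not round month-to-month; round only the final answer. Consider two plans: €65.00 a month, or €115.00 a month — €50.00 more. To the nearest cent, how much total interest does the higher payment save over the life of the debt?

€201.80

Monthly rate r = 14.7%/12 = 1.225% = 0.01225.
At €65.00/mo: n = ⌈−ln(1 − rB₀/P)/ln(1+r)⌉ = 35 payments (last €4.83); total interest = total paid − €1,801.82 = €413.01.
At €115.00/mo: 18 payments (last €58.03); total interest €211.21.
Interest saved = €413.01 − €211.21 = €201.80.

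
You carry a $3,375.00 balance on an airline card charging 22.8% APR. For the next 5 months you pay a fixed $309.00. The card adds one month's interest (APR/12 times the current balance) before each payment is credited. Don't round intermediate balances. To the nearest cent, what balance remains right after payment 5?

Monthly rate r = 22.8%/12 = 1.9% = 0.019.
Each month: B ← B·(1+r) − $309.00.
Month 1: interest $64.12; balance after payment $3,130.12.
Month 2: interest $59.47; balance after payment $2,880.60.
Month 3: interest $54.73; balance after payment $2,626.33.
Month 4: interest $49.90; balance after payment $2,367.23.
Month 5: interest $44.98; balance after payment $2,103.21.

$2,103.21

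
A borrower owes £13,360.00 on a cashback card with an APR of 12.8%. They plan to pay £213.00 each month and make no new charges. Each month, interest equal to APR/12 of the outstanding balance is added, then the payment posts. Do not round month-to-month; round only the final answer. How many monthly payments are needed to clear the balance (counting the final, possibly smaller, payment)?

105 payments

Monthly rate r = 12.8%/12 = 1.06667% = 0.0106667.
Recurrence: B ← B·(1+r) − £213.00.
Month 1: interest £142.51; balance after payment £13,289.51.
Month 2: interest £141.75; balance after payment £13,218.26.
Closed form: n = −ln(1 − rB₀/P)/ln(1+r) = −ln(0.33095)/ln(1.01067) ≈ 104.218, so the balance reaches zero during payment 105.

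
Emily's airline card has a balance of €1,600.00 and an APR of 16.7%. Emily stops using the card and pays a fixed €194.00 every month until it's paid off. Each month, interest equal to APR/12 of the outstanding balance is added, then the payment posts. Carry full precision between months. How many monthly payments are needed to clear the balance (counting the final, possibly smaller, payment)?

9 months

Monthly rate r = 16.7%/12 = 1.39167% = 0.0139167.
Recurrence: B ← B·(1+r) − €194.00.
Month 1: interest €22.27; balance after payment €1,428.27.
Month 2: interest €19.88; balance after payment €1,254.14.
Closed form: n = −ln(1 − rB₀/P)/ln(1+r) = −ln(0.88522)/ln(1.01392) ≈ 8.821, so the balance reaches zero during payment 9.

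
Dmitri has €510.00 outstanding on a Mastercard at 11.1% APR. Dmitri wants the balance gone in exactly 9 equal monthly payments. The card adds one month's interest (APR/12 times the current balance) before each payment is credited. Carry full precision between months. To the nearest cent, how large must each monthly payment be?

€59.32

Monthly rate r = 11.1%/12 = 0.925% = 0.00925.
Level-payment amortization: P = B₀·r / (1 − (1+r)^(−n)) = 510.00·0.00925 / (1 − 1.00925^(−9)).
Denominator 1 − (1+r)^(−9) = 0.0795267387.
P = 4.7175 / 0.0795267387 ≈ 59.32.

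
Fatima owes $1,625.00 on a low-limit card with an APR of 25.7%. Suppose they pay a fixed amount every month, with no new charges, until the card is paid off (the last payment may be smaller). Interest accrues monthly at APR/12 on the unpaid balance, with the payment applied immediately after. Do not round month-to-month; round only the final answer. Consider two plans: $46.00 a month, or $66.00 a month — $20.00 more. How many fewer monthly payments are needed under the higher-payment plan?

Monthly rate r = 25.7%/12 = 2.14167% = 0.0214167.
At $46.00/mo: n = ⌈−ln(1 − rB₀/P)/ln(1+r)⌉ = 67 payments (last $31.23); total interest = total paid − $1,625.00 = $1,442.23.
At $66.00/mo: 36 payments (last $23.94); total interest $708.94.
Payments saved = 67 − 36 = 31.

31 fewer payments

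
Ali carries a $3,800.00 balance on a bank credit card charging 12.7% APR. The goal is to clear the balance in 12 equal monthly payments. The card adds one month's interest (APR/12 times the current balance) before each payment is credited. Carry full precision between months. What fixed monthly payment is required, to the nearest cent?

$338.87

Monthly rate r = 12.7%/12 = 1.05833% = 0.0105833.
Level-payment amortization: P = B₀·r / (1 − (1+r)^(−n)) = 3800.00·0.0105833 / (1 − 1.01058^(−12)).
Denominator 1 − (1+r)^(−12) = 0.118678385.
P = 40.2167 / 0.118678385 ≈ 338.87.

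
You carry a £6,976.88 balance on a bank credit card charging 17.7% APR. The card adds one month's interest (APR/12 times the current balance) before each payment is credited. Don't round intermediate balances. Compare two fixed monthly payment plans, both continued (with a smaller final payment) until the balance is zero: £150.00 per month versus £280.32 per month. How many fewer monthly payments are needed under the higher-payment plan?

Monthly rate r = 17.7%/12 = 1.475% = 0.01475.
At £150.00/mo: n = ⌈−ln(1 − rB₀/P)/ln(1+r)⌉ = 80 payments (last £18.69); total interest = total paid − £6,976.88 = £4,891.81.
At £280.32/mo: 32 payments (last £68.38); total interest £1,781.42.
Payments saved = 80 − 32 = 48.

48 fewer payments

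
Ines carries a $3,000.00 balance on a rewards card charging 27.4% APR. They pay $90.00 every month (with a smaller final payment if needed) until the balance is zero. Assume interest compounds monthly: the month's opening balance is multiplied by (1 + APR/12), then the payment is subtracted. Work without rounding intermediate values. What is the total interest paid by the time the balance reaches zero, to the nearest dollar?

Monthly rate r = 27.4%/12 = 2.28333% = 0.0228333.
Payoff takes n = ⌈−ln(1 − rB₀/P)/ln(1+r)⌉ = ⌈63.418⌉ = 64 payments; the last is $37.85.
Total paid = 63·$90.00 + $37.85 = $5,707.85.
Total interest = total paid − principal = $5,707.85 − $3,000.00 = $2,707.85.

$2,708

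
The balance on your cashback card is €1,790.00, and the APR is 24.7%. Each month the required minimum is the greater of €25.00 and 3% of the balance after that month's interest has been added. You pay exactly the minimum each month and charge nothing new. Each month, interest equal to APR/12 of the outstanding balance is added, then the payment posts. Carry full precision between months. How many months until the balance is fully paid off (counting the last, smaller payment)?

Monthly rate r = 24.7%/12 = 2.05833% = 0.0205833.
While 3% of the post-interest balance exceeds €25.00, each month B ← (B·(1+r))·(1 − 0.03), i.e. B shrinks by the factor (1+r)·0.97 = 0.98997.
This holds for months 1–78. Entering month 79 the balance is €815.13; 3% of the post-interest balance is now below €25.00, so the flat €25.00 minimum applies from here.
From month 79 a fixed €25.00 at rate r clears €815.13 in 55 more payments. Total: 78 + 55 = 133 months.

133 months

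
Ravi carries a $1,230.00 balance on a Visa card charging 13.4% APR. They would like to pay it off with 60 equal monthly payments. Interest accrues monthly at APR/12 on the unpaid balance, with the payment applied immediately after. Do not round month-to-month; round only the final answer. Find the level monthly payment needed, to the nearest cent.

$28.24

Monthly rate r = 13.4%/12 = 1.11667% = 0.0111667.
Level-payment amortization: P = B₀·r / (1 − (1+r)^(−n)) = 1230.00·0.0111667 / (1 − 1.01117^(−60)).
Denominator 1 − (1+r)^(−60) = 0.486387806.
P = 13.735 / 0.486387806 ≈ 28.24.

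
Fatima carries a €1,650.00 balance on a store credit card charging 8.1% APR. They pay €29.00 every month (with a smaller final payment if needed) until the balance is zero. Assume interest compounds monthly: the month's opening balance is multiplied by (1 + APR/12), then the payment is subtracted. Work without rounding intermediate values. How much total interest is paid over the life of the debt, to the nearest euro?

Monthly rate r = 8.1%/12 = 0.675% = 0.00675.
Payoff takes n = ⌈−ln(1 − rB₀/P)/ln(1+r)⌉ = ⌈72.033⌉ = 73 payments; the last is €0.97.
Total paid = 72·€29.00 + €0.97 = €2,088.97.
Total interest = total paid − principal = €2,088.97 − €1,650.00 = €438.97.

€439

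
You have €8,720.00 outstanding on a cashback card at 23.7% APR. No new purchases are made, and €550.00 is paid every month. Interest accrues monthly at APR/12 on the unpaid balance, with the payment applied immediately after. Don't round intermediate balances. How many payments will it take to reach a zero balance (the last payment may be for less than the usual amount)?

Monthly rate r = 23.7%/12 = 1.975% = 0.01975.
Recurrence: B ← B·(1+r) − €550.00.
Month 1: interest €172.22; balance after payment €8,342.22.
Month 2: interest €164.76; balance after payment €7,956.98.
Closed form: n = −ln(1 − rB₀/P)/ln(1+r) = −ln(0.68687)/ln(1.01975) ≈ 19.205, so the balance reaches zero during payment 20.

20 months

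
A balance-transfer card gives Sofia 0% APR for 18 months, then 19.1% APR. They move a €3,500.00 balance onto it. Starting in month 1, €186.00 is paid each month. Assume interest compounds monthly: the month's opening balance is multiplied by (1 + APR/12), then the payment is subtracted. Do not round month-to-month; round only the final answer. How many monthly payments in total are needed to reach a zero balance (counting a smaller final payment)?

19 months

Promo months 1–18 at r₀ = 0%/12 = 0; months 19+ at r₁ = 19.1%/12 = 0.0159167.
After month 18 (no interest yet): B = €3,500.00 − 18·€186.00 = €152.00.
Then at r₁ with €186.00/mo: n₂ = −ln(1 − r₁·B/P)/ln(1+r₁) ≈ 0.83 → 1 more payments.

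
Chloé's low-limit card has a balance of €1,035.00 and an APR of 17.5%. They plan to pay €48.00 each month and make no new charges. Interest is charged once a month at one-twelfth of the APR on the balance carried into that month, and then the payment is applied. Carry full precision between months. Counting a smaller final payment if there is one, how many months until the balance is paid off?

27 payments

Monthly rate r = 17.5%/12 = 1.45833% = 0.0145833.
Recurrence: B ← B·(1+r) − €48.00.
Month 1: interest €15.09; balance after payment €1,002.09.
Month 2: interest €14.61; balance after payment €968.71.
Closed form: n = −ln(1 − rB₀/P)/ln(1+r) = −ln(0.68555)/ln(1.01458) ≈ 26.077, so the balance reaches zero during payment 27.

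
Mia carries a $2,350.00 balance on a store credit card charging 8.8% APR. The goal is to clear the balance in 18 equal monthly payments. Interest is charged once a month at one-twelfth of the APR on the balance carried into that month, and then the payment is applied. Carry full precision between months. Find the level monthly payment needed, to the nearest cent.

$139.84

Monthly rate r = 8.8%/12 = 0.733333% = 0.00733333.
Level-payment amortization: P = B₀·r / (1 − (1+r)^(−n)) = 2350.00·0.00733333 / (1 − 1.00733^(−18)).
Denominator 1 − (1+r)^(−18) = 0.123236816.
P = 17.2333 / 0.123236816 ≈ 139.84.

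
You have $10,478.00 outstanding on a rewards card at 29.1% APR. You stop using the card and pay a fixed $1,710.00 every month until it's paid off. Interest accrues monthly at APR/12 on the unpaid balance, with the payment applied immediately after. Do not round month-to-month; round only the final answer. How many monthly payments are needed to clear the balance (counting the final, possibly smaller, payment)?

Monthly rate r = 29.1%/12 = 2.425% = 0.02425.
Recurrence: B ← B·(1+r) − $1,710.00.
Month 1: interest $254.09; balance after payment $9,022.09.
Month 2: interest $218.79; balance after payment $7,530.88.
Closed form: n = −ln(1 − rB₀/P)/ln(1+r) = −ln(0.85141)/ln(1.02425) ≈ 6.714, so the balance reaches zero during payment 7.

7 months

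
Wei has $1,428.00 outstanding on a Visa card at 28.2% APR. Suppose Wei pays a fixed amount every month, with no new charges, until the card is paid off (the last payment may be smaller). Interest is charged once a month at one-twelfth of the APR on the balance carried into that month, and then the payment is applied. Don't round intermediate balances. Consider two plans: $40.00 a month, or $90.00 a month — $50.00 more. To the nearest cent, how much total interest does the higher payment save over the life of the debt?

Monthly rate r = 28.2%/12 = 2.35% = 0.0235.
At $40.00/mo: n = ⌈−ln(1 − rB₀/P)/ln(1+r)⌉ = 79 payments (last $24.64); total interest = total paid − $1,428.00 = $1,716.64.
At $90.00/mo: 21 payments (last $7.96); total interest $379.96.
Interest saved = $1,716.64 − $379.96 = $1,336.68.

$1,336.68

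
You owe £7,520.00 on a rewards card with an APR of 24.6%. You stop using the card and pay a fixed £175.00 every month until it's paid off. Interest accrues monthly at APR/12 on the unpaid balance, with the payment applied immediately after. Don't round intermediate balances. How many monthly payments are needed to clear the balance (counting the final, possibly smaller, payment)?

Monthly rate r = 24.6%/12 = 2.05% = 0.0205.
Recurrence: B ← B·(1+r) − £175.00.
Month 1: interest £154.16; balance after payment £7,499.16.
Month 2: interest £153.73; balance after payment £7,477.89.
Closed form: n = −ln(1 − rB₀/P)/ln(1+r) = −ln(0.11909)/ln(1.0205) ≈ 104.861, so the balance reaches zero during payment 105.

105 payments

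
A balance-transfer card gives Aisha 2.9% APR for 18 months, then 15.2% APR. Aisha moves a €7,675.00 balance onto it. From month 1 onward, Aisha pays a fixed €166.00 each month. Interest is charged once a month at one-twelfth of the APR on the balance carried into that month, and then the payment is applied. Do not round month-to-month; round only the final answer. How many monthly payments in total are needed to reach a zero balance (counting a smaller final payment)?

56 months

Promo months 1–18 at r₀ = 2.9%/12 = 0.00241667; months 19+ at r₁ = 15.2%/12 = 0.0126667.
After month 18: iterate B ← B·(1+r₀) − €166.00 for 18 months → €4,965.63.
Then at r₁ with €166.00/mo: n₂ = −ln(1 − r₁·B/P)/ln(1+r₁) ≈ 37.84 → 38 more payments.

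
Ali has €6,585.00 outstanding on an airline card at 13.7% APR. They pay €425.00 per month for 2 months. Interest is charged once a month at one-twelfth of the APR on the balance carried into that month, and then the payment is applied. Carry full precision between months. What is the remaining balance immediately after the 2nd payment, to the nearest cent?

€5,881.36

Monthly rate r = 13.7%/12 = 1.14167% = 0.0114167.
Each month: B ← B·(1+r) − €425.00.
Month 1: interest €75.18; balance after payment €6,235.18.
Month 2: interest €71.18; balance after payment €5,881.36.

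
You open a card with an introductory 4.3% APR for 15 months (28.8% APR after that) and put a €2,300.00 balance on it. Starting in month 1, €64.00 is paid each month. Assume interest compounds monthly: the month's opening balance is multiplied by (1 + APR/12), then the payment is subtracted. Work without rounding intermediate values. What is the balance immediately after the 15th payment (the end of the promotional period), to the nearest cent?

€1,442.32

Promo months 1–15 at r₀ = 4.3%/12 = 0.00358333; months 16+ at r₁ = 28.8%/12 = 0.024.
After month 15: iterate B ← B·(1+r₀) − €64.00 for 15 months → €1,442.32.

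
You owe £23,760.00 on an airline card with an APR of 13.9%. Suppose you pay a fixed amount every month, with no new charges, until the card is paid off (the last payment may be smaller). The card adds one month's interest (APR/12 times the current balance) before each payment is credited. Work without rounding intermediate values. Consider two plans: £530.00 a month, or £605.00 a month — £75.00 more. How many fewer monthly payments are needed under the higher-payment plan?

Monthly rate r = 13.9%/12 = 1.15833% = 0.0115833.
At £530.00/mo: n = ⌈−ln(1 − rB₀/P)/ln(1+r)⌉ = 64 payments (last £319.22); total interest = total paid − £23,760.00 = £9,949.22.
At £605.00/mo: 53 payments (last £417.39); total interest £8,117.39.
Payments saved = 64 − 53 = 11.

11 fewer payments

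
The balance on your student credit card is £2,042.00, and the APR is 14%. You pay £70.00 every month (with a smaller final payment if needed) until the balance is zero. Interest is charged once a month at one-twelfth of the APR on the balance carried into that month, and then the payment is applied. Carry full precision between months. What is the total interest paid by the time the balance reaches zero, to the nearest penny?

Monthly rate r = 14%/12 = 1.16667% = 0.0116667.
Payoff takes n = ⌈−ln(1 − rB₀/P)/ln(1+r)⌉ = ⌈35.867⌉ = 36 payments; the last is £60.70.
Total paid = 35·£70.00 + £60.70 = £2,510.70.
Total interest = total paid − principal = £2,510.70 − £2,042.00 = £468.70.

£468.70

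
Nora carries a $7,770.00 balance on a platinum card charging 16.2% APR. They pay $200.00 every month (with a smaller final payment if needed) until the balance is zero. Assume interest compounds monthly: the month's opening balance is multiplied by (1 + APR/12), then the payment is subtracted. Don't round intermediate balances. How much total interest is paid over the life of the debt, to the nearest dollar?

Monthly rate r = 16.2%/12 = 1.35% = 0.0135.
Payoff takes n = ⌈−ln(1 − rB₀/P)/ln(1+r)⌉ = ⌈55.433⌉ = 56 payments; the last is $86.88.
Total paid = 55·$200.00 + $86.88 = $11,086.88.
Total interest = total paid − principal = $11,086.88 − $7,770.00 = $3,316.88.

$3,317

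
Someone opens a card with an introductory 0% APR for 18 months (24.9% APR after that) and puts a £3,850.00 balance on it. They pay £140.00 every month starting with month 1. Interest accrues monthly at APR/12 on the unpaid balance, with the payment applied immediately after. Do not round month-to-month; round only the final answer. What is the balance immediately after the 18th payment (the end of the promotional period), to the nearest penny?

Promo months 1–18 at r₀ = 0%/12 = 0; months 19+ at r₁ = 24.9%/12 = 0.02075.
After month 18 (no interest yet): B = £3,850.00 − 18·£140.00 = £1,330.00.

£1,330.00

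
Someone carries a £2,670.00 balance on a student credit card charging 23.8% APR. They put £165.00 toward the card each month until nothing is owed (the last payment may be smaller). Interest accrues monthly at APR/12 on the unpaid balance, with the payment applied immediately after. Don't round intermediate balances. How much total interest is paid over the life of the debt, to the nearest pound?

Monthly rate r = 23.8%/12 = 1.98333% = 0.0198333.
Payoff takes n = ⌈−ln(1 − rB₀/P)/ln(1+r)⌉ = ⌈19.708⌉ = 20 payments; the last is £117.11.
Total paid = 19·£165.00 + £117.11 = £3,252.11.
Total interest = total paid − principal = £3,252.11 − £2,670.00 = £582.11.

£582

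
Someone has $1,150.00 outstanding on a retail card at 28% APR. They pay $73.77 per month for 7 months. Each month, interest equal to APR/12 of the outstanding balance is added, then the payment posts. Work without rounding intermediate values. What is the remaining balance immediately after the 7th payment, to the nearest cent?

$797.53

Monthly rate r = 28%/12 = 2.33333% = 0.0233333.
Each month: B ← B·(1+r) − $73.77.
Month 1: interest $26.83; balance after payment $1,103.06.
Month 2: interest $25.74; balance after payment $1,055.03.
Month 3: interest $24.62; balance after payment $1,005.88.
Month 4: interest $23.47; balance after payment $955.58.
Month 5: interest $22.30; balance after payment $904.11.
Month 6: interest $21.10; balance after payment $851.43.
Month 7: interest $19.87; balance after payment $797.53.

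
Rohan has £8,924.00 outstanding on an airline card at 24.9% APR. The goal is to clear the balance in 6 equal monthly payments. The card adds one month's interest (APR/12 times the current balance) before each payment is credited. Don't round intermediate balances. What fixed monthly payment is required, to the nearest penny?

£1,597.20

Monthly rate r = 24.9%/12 = 2.075% = 0.02075.
Level-payment amortization: P = B₀·r / (1 − (1+r)^(−n)) = 8924.00·0.02075 / (1 − 1.02075^(−6)).
Denominator 1 − (1+r)^(−6) = 0.115936076.
P = 185.173 / 0.115936076 ≈ 1597.20.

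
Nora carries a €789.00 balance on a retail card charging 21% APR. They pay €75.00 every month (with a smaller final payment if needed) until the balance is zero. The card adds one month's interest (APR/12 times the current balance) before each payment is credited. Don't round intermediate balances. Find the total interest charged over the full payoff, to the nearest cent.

€90.72

Monthly rate r = 21%/12 = 1.75% = 0.0175.
Payoff takes n = ⌈−ln(1 − rB₀/P)/ln(1+r)⌉ = ⌈11.728⌉ = 12 payments; the last is €54.72.
Total paid = 11·€75.00 + €54.72 = €879.72.
Total interest = total paid − principal = €879.72 − €789.00 = €90.72.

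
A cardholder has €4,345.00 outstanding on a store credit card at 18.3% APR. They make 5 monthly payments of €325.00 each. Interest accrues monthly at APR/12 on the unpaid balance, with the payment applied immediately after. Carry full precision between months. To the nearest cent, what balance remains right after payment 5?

€3,011.24

Monthly rate r = 18.3%/12 = 1.525% = 0.01525.
Each month: B ← B·(1+r) − €325.00.
Month 1: interest €66.26; balance after payment €4,086.26.
Month 2: interest €62.32; balance after payment €3,823.58.
Month 3: interest €58.31; balance after payment €3,556.89.
Month 4: interest €54.24; balance after payment €3,286.13.
Month 5: interest €50.11; balance after payment €3,011.24.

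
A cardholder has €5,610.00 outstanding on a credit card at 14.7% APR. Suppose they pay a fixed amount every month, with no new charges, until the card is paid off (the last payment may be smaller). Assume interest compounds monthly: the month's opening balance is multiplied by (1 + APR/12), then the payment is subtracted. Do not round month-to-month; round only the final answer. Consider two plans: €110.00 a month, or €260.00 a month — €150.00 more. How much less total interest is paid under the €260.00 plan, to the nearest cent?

Monthly rate r = 14.7%/12 = 1.225% = 0.01225.
At €110.00/mo: n = ⌈−ln(1 − rB₀/P)/ln(1+r)⌉ = 81 payments (last €55.43); total interest = total paid − €5,610.00 = €3,245.43.
At €260.00/mo: 26 payments (last €55.08); total interest €945.08.
Interest saved = €3,245.43 − €945.08 = €2,300.35.

€2,300.35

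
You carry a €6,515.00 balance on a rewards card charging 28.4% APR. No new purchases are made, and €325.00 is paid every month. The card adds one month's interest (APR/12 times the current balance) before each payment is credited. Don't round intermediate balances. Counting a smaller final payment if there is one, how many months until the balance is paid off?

28 months

Monthly rate r = 28.4%/12 = 2.36667% = 0.0236667.
Recurrence: B ← B·(1+r) − €325.00.
Month 1: interest €154.19; balance after payment €6,344.19.
Month 2: interest €150.15; balance after payment €6,169.33.
Closed form: n = −ln(1 − rB₀/P)/ln(1+r) = −ln(0.52557)/ln(1.02367) ≈ 27.501, so the balance reaches zero during payment 28.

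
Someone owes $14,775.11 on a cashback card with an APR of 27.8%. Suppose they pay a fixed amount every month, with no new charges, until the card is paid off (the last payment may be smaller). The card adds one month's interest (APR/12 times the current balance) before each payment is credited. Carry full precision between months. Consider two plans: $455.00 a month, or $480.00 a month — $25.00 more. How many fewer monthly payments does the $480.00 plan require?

Monthly rate r = 27.8%/12 = 2.31667% = 0.0231667.
At $455.00/mo: n = ⌈−ln(1 − rB₀/P)/ln(1+r)⌉ = 61 payments (last $424.21); total interest = total paid − $14,775.11 = $12,949.10.
At $480.00/mo: 55 payments (last $250.93); total interest $11,395.82.
Payments saved = 61 − 55 = 6.

6 fewer payments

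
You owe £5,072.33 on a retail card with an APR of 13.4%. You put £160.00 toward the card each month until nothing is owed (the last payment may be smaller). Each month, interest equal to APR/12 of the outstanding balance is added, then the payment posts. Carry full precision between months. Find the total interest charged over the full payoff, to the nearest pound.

£1,224

Monthly rate r = 13.4%/12 = 1.11667% = 0.0111667.
Payoff takes n = ⌈−ln(1 − rB₀/P)/ln(1+r)⌉ = ⌈39.349⌉ = 40 payments; the last is £56.09.
Total paid = 39·£160.00 + £56.09 = £6,296.09.
Total interest = total paid − principal = £6,296.09 − £5,072.33 = £1,223.76.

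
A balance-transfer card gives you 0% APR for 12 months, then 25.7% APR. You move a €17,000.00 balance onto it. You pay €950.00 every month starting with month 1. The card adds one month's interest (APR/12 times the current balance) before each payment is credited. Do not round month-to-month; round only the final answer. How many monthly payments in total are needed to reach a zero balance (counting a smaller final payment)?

Promo months 1–12 at r₀ = 0%/12 = 0; months 13+ at r₁ = 25.7%/12 = 0.0214167.
After month 12 (no interest yet): B = €17,000.00 − 12·€950.00 = €5,600.00.
Then at r₁ with €950.00/mo: n₂ = −ln(1 − r₁·B/P)/ln(1+r₁) ≈ 6.37 → 7 more payments.

19 months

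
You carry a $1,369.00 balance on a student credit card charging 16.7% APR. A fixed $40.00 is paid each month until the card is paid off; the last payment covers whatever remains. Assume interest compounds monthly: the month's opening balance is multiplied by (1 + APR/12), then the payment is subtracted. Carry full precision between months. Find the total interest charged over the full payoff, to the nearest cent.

$503.11

Monthly rate r = 16.7%/12 = 1.39167% = 0.0139167.
Payoff takes n = ⌈−ln(1 − rB₀/P)/ln(1+r)⌉ = ⌈46.802⌉ = 47 payments; the last is $32.11.
Total paid = 46·$40.00 + $32.11 = $1,872.11.
Total interest = total paid − principal = $1,872.11 − $1,369.00 = $503.11.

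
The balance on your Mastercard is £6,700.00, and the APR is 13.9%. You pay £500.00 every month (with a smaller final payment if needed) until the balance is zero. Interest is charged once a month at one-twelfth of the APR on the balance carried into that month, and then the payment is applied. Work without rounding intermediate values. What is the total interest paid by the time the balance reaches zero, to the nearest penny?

£623.69

Monthly rate r = 13.9%/12 = 1.15833% = 0.0115833.
Payoff takes n = ⌈−ln(1 − rB₀/P)/ln(1+r)⌉ = ⌈14.646⌉ = 15 payments; the last is £323.69.
Total paid = 14·£500.00 + £323.69 = £7,323.69.
Total interest = total paid − principal = £7,323.69 − £6,700.00 = £623.69.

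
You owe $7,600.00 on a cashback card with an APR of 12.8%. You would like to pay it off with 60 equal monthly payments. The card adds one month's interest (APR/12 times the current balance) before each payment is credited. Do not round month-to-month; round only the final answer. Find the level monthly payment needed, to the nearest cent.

Monthly rate r = 12.8%/12 = 1.06667% = 0.0106667.
Level-payment amortization: P = B₀·r / (1 − (1+r)^(−n)) = 7600.00·0.0106667 / (1 − 1.01067^(−60)).
Denominator 1 − (1+r)^(−60) = 0.470917416.
P = 81.0667 / 0.470917416 ≈ 172.15.

$172.15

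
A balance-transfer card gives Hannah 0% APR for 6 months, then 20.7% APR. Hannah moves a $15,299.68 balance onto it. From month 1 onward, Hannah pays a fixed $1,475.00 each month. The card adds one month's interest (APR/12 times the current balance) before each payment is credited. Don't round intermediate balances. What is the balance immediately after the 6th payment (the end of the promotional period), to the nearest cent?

Promo months 1–6 at r₀ = 0%/12 = 0; months 7+ at r₁ = 20.7%/12 = 0.01725.
After month 6 (no interest yet): B = $15,299.68 − 6·$1,475.00 = $6,449.68.

$6,449.68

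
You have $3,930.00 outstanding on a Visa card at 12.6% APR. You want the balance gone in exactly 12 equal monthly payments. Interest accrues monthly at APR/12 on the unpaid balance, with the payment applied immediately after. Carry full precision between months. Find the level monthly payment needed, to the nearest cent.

$350.28

Monthly rate r = 12.6%/12 = 1.05% = 0.0105.
Level-payment amortization: P = B₀·r / (1 − (1+r)^(−n)) = 3930.00·0.0105 / (1 − 1.0105^(−12)).
Denominator 1 − (1+r)^(−12) = 0.117805825.
P = 41.265 / 0.117805825 ≈ 350.28.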